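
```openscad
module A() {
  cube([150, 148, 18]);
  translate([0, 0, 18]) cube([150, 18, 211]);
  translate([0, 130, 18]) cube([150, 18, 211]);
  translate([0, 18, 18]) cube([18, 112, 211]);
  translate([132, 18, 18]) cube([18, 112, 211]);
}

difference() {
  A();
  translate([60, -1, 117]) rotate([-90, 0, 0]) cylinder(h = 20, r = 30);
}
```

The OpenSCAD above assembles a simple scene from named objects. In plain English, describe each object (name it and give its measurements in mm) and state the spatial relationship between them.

A is an open-topped rectangular box: outside dimensions 150×148×229 mm, with a uniform wall and base thickness of 18 mm. The base is a full 150×148 slab on the floor; four walls sit on top of the base. The front and back walls (the −y and +y sides) span the full width; the two side walls fit between them.

The open box has a circular hole of radius 30 mm through its front wall, centred at (x = 60, z = 117).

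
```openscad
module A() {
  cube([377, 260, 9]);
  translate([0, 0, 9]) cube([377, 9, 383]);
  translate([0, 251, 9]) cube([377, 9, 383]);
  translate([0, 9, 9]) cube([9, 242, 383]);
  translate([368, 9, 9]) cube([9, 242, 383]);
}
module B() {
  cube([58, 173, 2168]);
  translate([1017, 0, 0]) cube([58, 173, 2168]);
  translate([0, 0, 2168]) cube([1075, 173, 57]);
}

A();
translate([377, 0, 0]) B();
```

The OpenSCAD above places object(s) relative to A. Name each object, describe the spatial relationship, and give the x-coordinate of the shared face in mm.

A is an open box. B is a door frame. The door frame is against the open box's +x side, with their −y faces flush. The x-coordinate of the shared face is 377 mm.

The open box's +x face and the door frame's −x face are both at x = 377 mm.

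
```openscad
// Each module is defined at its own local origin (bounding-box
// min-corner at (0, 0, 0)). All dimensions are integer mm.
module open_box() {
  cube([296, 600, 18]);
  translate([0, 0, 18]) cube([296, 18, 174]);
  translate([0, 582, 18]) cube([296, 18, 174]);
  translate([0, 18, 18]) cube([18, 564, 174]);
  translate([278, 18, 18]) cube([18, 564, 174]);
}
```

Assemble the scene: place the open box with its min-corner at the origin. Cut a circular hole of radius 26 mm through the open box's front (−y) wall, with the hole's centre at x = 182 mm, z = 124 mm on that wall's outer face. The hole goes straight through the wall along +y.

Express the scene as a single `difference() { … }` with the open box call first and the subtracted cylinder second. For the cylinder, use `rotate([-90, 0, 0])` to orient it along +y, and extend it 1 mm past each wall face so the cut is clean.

difference() {
  open_box();
  translate([182, -1, 124]) rotate([-90, 0, 0]) cylinder(h = 20, r = 26);
}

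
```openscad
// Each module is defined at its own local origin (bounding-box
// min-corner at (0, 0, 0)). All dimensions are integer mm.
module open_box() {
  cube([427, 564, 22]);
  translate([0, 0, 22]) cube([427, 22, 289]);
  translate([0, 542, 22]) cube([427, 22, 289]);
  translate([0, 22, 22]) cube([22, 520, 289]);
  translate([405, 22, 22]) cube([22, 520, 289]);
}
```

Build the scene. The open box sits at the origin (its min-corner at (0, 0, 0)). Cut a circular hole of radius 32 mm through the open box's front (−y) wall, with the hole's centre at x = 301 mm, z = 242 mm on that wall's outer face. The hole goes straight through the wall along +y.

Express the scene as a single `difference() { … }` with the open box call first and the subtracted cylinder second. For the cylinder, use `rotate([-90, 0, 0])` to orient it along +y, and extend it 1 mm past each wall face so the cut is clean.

difference() {
  open_box();
  translate([301, -1, 242]) rotate([-90, 0, 0]) cylinder(h = 24, r = 32);
}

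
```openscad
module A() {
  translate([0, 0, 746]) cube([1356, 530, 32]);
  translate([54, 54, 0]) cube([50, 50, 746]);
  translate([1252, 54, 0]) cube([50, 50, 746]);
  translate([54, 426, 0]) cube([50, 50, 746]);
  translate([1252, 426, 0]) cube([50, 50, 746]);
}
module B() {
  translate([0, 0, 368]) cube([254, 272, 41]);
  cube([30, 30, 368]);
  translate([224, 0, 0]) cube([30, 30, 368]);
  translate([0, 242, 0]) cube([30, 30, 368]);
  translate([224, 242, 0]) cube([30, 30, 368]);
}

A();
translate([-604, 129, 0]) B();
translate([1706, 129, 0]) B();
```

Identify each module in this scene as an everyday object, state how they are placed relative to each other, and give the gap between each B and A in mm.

A is a table. B is a stool. Two stools sit around the table at the −x, +x sides. The gap between each stool and the table is 350 mm.

Each stool's nearest face is 350 mm from the table's bounding box.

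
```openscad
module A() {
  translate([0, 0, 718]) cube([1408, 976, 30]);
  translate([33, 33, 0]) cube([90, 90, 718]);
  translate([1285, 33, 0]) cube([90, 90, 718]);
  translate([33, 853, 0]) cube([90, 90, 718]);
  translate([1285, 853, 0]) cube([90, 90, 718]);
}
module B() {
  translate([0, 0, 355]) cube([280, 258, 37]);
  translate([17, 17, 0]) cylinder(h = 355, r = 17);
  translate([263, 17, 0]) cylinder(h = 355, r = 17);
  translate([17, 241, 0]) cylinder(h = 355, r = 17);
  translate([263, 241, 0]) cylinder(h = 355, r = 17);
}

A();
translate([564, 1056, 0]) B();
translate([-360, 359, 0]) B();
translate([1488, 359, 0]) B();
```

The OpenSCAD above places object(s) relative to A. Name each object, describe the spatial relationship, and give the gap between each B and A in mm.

Each stool's nearest face is 80 mm from the table's bounding box.

A is a table. B is a stool. Three stools sit around the table at the +y, −x, +x sides. The gap between each stool and the table is 80 mm.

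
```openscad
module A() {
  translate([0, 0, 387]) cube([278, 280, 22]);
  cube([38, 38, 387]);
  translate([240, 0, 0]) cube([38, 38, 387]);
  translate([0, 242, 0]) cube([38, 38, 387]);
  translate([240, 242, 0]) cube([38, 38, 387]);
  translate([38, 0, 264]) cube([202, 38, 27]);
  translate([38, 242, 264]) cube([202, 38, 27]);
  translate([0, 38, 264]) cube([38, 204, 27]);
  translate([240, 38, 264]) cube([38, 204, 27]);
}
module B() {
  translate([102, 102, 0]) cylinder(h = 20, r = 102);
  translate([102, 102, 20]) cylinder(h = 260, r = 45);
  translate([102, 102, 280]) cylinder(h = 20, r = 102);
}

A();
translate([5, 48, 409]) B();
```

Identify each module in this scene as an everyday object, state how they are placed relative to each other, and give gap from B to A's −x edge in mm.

A is a stool. B is a spool. The spool is on top of the stool. The gap from the spool to the stool's −x edge is 5 mm.

The spool's min-x is at 5; the stool's min-x is 0; gap = 5 mm.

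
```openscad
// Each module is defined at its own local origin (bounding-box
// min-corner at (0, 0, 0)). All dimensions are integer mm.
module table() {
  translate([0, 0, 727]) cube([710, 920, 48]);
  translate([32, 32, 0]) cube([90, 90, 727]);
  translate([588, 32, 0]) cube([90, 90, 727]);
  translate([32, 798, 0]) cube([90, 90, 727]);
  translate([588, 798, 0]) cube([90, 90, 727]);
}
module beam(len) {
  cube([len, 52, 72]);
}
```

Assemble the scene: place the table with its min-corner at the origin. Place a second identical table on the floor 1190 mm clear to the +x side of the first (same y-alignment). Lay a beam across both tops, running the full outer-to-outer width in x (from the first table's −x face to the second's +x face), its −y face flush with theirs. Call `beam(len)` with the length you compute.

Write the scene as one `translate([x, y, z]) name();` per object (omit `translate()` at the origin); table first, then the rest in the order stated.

table();
translate([1900, 0, 0]) table();
translate([0, 0, 775]) beam(2610);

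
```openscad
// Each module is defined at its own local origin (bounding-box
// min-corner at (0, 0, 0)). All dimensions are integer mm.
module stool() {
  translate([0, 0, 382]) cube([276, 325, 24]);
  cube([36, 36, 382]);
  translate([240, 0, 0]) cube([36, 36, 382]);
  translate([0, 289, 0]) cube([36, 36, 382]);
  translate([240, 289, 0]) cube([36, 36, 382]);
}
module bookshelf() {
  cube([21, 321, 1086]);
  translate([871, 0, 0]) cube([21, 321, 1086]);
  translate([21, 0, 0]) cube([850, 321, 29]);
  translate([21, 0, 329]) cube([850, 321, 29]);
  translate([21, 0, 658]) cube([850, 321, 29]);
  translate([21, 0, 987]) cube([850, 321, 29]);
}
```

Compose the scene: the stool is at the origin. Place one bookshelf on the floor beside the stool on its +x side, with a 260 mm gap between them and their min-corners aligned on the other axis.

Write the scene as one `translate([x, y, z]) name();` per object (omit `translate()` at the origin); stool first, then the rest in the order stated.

stool();
translate([536, 0, 0]) bookshelf();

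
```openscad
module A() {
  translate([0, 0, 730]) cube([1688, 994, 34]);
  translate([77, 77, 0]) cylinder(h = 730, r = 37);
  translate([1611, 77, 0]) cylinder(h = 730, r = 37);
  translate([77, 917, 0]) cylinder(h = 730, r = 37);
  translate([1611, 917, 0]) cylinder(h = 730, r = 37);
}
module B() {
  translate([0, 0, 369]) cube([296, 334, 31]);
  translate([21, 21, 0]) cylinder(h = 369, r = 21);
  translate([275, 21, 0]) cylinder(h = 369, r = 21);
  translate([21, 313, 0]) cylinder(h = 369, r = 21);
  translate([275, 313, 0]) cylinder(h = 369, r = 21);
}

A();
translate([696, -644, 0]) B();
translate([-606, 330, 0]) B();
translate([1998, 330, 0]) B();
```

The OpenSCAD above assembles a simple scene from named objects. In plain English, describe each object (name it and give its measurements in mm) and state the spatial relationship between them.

A is a table: top 1688 mm (x) × 994 mm (y), 34 mm thick, upper face at z = 764 mm, on four round legs of 74 mm diameter, each leg's bounding box inset 40 mm from the nearest pair of top edges, running from z = 0 to the bottom of the top.

B is a four-legged stool. The seat is a 296×334×31 mm slab whose top surface is at z = 400 mm; four round legs, each 42 mm in diameter, run from the floor (z = 0) to the underside of the seat, each leg's axis is inset half a diameter from the nearest pair of seat edges (so the leg's bounding box is flush with the corner).

Three stools sit around the table at the −y, −x, +x sides.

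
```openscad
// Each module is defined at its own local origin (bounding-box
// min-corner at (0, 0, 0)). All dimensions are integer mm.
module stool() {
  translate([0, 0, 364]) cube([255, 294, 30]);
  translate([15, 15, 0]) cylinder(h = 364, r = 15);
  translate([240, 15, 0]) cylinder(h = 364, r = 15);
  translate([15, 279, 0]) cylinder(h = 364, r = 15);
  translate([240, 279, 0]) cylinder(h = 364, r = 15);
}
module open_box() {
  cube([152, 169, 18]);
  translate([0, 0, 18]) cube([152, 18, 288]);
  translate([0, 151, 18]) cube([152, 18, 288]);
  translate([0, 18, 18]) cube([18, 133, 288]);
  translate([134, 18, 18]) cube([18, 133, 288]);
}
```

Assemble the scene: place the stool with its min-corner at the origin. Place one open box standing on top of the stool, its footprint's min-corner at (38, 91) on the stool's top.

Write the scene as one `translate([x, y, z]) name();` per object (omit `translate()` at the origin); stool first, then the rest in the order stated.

stool();
translate([38, 91, 394]) open_box();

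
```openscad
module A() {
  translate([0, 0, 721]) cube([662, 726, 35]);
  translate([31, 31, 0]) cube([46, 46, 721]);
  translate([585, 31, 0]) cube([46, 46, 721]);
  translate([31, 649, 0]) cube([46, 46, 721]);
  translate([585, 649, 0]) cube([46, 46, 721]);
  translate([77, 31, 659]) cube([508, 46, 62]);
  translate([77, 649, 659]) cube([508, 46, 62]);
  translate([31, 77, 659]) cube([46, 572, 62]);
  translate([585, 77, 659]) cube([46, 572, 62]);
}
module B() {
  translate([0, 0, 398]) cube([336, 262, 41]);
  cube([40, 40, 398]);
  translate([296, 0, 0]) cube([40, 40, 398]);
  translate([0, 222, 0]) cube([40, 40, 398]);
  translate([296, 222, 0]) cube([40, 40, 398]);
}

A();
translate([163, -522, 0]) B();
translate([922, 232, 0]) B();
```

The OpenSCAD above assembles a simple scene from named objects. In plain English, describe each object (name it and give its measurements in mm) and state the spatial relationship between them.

A is a rectangular dining table. The top is 662×726×35 mm with its upper surface at z = 756 mm. It stands on four 46×46 mm square legs, each inset 31 mm from the nearest pair of top edges, running from the floor to the underside of the top. Four apron rails, 46 mm thick and 62 mm tall, run between adjacent legs with their top edges flush with the underside of the top and their outer faces flush with the legs' outer faces.

B is a simple wooden stool: a rectangular seat 336 mm (x) by 262 mm (y), 41 mm thick, top face at z = 439 mm, on four square legs, each 40×40 mm in cross-section. The legs rest on z = 0, each flush with a corner of the seat.

Two stools sit around the table at the −y, +x sides.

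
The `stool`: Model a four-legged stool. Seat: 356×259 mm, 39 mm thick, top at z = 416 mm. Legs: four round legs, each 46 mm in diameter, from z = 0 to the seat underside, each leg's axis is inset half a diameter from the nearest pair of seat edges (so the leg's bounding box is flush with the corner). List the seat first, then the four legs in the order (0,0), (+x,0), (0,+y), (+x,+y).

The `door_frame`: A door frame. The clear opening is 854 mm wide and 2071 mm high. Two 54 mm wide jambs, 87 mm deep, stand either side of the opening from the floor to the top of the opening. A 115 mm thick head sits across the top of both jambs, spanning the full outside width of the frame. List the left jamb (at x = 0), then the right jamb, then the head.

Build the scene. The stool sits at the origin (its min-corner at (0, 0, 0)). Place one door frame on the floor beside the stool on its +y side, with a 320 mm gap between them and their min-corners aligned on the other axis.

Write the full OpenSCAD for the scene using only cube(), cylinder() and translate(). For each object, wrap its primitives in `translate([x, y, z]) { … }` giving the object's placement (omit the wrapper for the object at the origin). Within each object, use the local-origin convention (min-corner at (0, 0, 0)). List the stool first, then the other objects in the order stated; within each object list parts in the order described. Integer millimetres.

translate([0, 0, 377]) cube([356, 259, 39]);
translate([23, 23, 0]) cylinder(h = 377, r = 23);
translate([333, 23, 0]) cylinder(h = 377, r = 23);
translate([23, 236, 0]) cylinder(h = 377, r = 23);
translate([333, 236, 0]) cylinder(h = 377, r = 23);
translate([0, 579, 0]) {
  cube([54, 87, 2071]);
  translate([908, 0, 0]) cube([54, 87, 2071]);
  translate([0, 0, 2071]) cube([962, 87, 115]);
}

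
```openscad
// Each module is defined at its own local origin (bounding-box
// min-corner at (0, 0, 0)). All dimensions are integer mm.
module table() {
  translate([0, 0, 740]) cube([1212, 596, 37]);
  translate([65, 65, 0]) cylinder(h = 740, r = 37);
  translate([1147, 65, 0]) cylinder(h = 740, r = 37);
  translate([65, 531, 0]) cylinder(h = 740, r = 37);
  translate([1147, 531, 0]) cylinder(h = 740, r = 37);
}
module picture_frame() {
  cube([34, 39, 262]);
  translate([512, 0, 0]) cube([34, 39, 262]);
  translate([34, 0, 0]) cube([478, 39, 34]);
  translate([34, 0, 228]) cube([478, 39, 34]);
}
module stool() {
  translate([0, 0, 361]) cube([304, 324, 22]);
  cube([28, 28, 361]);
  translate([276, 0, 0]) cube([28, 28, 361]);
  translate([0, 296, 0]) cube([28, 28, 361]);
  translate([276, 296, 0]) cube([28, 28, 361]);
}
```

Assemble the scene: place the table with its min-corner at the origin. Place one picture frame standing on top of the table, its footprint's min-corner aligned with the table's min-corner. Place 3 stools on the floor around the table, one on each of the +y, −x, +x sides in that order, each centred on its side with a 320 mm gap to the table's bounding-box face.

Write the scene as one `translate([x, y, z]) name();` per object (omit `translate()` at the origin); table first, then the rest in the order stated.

table();
translate([0, 0, 777]) picture_frame();
translate([454, 916, 0]) stool();
translate([-624, 136, 0]) stool();
translate([1532, 136, 0]) stool();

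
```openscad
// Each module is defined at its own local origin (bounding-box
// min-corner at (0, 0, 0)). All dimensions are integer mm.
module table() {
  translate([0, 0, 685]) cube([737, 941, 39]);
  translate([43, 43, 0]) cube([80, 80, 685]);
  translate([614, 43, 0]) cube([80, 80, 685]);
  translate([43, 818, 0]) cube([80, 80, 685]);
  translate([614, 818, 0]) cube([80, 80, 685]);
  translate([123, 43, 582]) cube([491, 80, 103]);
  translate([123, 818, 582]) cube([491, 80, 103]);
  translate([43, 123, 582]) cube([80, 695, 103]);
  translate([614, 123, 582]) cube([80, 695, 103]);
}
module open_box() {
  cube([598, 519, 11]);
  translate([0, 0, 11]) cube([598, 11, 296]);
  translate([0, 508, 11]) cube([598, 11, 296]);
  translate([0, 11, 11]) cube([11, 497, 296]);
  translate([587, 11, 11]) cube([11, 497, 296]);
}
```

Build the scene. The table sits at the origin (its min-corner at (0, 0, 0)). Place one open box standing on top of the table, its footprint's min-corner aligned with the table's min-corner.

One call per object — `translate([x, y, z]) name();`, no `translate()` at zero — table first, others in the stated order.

table();
translate([0, 0, 724]) open_box();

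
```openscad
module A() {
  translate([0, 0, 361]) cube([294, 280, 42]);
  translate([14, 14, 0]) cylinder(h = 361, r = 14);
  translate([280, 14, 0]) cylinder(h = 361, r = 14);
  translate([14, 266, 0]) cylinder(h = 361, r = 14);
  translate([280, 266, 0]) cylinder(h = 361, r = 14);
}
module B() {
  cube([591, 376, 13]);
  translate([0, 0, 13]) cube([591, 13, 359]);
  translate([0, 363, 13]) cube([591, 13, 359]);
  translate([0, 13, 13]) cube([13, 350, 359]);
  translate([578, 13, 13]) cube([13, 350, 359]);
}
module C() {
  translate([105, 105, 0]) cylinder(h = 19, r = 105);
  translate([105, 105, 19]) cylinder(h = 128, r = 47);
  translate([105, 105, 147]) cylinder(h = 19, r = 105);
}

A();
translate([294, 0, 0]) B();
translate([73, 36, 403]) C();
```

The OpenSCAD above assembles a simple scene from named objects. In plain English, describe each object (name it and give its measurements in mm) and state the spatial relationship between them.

A is a four-legged stool. The seat is 294×280 mm, 42 mm thick, top at z = 403 mm. It stands on four round legs, each 28 mm in diameter, from z = 0 to the seat underside, each leg's axis is inset half a diameter from the nearest pair of seat edges (so the leg's bounding box is flush with the corner).

B is an open-topped rectangular box: outside dimensions 591×376×372 mm, with a uniform wall and base thickness of 13 mm. The base is a full 591×376 slab on the floor; four walls sit on top of the base. The front and back walls (the −y and +y sides) span the full width; the two side walls fit between them.

C is a spool: two coaxial disc flanges of radius 105 mm and thickness 19 mm, joined by a core cylinder of radius 47 mm and height 128 mm. The lower flange rests on z = 0 and the three cylinders share a vertical axis.

The open box is against the stool's +x side, with their −y faces flush. The spool is on top of the stool.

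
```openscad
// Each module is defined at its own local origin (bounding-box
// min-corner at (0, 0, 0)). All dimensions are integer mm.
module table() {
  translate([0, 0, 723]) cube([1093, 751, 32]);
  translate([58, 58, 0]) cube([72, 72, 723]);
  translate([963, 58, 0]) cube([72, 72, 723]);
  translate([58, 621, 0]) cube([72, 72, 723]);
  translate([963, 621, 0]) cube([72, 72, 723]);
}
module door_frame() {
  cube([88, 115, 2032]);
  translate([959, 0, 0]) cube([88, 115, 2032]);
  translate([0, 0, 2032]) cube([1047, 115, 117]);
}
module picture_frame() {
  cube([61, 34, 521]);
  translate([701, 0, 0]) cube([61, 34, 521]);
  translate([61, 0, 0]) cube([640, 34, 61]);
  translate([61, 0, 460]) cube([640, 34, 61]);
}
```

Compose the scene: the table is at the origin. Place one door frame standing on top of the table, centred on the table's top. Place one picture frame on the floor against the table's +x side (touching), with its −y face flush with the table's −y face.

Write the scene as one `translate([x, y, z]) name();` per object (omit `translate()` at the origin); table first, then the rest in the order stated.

table();
translate([23, 318, 755]) door_frame();
translate([1093, 0, 0]) picture_frame();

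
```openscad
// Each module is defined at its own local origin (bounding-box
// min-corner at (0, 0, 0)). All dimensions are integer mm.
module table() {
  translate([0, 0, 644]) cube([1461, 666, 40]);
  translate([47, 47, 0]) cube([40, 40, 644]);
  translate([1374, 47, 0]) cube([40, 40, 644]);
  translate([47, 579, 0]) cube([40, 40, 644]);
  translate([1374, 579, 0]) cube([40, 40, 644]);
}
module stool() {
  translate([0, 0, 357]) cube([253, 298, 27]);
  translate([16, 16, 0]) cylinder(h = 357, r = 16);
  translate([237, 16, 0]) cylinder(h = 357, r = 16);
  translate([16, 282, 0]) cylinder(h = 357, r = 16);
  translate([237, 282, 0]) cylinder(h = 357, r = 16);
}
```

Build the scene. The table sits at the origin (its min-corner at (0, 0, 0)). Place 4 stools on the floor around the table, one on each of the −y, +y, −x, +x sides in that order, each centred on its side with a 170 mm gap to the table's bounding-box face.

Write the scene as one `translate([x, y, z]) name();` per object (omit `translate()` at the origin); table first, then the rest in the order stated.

table();
translate([604, -468, 0]) stool();
translate([604, 836, 0]) stool();
translate([-423, 184, 0]) stool();
translate([1631, 184, 0]) stool();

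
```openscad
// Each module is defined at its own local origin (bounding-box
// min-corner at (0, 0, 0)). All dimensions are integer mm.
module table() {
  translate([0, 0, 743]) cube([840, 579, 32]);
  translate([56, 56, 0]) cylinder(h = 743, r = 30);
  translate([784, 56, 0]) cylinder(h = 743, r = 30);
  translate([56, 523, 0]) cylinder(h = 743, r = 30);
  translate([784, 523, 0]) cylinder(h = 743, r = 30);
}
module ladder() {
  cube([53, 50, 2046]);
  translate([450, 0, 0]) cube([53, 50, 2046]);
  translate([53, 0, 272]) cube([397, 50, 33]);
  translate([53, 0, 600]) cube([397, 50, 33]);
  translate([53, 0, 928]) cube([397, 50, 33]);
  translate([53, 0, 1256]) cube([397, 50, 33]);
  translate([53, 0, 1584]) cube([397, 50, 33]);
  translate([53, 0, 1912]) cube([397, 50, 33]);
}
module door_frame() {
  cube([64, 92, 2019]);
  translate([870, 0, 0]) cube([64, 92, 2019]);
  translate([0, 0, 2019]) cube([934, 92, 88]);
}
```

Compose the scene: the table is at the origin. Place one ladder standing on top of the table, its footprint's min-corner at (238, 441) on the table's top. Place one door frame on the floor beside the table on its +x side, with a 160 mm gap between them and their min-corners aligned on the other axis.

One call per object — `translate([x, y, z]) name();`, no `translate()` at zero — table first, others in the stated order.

table();
translate([238, 441, 775]) ladder();
translate([1000, 0, 0]) door_frame();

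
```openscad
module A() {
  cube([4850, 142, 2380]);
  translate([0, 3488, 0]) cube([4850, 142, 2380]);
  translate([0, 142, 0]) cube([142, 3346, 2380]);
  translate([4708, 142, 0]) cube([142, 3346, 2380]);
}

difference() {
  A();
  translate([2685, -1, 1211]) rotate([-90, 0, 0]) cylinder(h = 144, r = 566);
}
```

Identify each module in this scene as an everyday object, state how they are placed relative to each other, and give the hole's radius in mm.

A is a house frame. The house frame has a circular hole through its front wall. The hole's radius is 566 mm.

The subtracted cylinder has r = 566 mm.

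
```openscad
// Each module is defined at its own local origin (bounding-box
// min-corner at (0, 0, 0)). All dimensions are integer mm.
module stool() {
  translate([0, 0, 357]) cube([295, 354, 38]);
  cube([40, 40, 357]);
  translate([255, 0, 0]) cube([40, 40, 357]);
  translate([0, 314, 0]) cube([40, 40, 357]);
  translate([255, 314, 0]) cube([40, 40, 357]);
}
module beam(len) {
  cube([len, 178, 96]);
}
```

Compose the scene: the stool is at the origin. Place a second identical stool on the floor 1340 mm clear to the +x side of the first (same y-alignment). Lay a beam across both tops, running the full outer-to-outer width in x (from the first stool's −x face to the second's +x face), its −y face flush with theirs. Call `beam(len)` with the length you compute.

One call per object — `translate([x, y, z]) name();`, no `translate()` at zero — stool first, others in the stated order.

stool();
translate([1635, 0, 0]) stool();
translate([0, 0, 395]) beam(1930);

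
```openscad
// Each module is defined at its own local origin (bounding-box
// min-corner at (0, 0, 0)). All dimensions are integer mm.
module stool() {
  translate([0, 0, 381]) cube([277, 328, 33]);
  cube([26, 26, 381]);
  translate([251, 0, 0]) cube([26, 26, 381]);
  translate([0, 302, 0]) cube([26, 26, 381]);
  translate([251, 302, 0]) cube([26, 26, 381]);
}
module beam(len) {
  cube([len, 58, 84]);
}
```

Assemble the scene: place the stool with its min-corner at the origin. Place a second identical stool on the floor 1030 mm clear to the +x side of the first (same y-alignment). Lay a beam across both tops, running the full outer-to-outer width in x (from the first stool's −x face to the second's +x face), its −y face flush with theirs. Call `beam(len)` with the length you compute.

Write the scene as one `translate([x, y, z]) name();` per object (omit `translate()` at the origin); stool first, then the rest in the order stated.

stool();
translate([1307, 0, 0]) stool();
translate([0, 0, 414]) beam(1584);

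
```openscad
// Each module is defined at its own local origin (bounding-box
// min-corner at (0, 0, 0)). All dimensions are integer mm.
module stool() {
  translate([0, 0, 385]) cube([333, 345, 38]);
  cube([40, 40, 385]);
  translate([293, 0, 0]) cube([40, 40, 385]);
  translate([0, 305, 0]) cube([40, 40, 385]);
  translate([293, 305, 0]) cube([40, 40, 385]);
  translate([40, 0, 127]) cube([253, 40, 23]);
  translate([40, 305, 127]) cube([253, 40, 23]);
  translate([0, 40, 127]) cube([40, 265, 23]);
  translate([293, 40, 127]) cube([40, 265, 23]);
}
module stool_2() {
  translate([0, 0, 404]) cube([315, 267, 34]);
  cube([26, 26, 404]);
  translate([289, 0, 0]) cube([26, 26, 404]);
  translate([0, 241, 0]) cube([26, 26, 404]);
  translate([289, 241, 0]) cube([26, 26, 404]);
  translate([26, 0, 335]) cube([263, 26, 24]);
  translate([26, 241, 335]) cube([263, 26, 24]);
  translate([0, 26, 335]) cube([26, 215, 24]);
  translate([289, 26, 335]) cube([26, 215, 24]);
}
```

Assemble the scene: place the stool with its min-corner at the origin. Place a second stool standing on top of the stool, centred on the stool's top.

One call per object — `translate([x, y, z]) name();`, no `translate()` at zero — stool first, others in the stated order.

stool();
translate([9, 39, 423]) stool_2();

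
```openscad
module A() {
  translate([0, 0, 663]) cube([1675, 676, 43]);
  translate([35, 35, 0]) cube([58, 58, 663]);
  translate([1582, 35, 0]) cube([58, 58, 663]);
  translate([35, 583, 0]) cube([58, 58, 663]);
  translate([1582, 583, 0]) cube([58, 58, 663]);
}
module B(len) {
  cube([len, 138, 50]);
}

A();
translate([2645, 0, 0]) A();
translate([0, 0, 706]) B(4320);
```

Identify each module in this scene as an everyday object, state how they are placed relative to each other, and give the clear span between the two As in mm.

A is a table. B is a beam. A beam spans the tops of two tables. The clear span between the two tables is 970 mm.

Second table starts at x = 2645; first ends at x = 1675; clear span = 2645 − 1675 = 970 mm.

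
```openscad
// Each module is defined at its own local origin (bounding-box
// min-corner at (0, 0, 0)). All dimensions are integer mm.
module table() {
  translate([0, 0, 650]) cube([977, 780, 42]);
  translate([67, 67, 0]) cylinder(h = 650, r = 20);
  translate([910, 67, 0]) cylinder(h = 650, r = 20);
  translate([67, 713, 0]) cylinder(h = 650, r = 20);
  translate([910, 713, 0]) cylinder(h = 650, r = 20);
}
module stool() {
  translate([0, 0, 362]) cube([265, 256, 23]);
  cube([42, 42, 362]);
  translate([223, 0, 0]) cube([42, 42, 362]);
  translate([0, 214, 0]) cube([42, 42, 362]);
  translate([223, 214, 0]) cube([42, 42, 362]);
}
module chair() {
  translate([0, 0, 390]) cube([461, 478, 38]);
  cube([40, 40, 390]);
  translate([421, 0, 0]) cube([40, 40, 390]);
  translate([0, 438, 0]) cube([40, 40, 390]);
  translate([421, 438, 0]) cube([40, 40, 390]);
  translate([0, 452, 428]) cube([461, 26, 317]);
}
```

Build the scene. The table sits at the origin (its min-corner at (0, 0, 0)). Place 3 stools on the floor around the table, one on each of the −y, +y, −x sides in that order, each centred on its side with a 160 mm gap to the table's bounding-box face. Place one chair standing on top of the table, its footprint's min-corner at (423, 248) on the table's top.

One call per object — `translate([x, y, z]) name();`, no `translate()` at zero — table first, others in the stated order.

table();
translate([356, -416, 0]) stool();
translate([356, 940, 0]) stool();
translate([-425, 262, 0]) stool();
translate([423, 248, 692]) chair();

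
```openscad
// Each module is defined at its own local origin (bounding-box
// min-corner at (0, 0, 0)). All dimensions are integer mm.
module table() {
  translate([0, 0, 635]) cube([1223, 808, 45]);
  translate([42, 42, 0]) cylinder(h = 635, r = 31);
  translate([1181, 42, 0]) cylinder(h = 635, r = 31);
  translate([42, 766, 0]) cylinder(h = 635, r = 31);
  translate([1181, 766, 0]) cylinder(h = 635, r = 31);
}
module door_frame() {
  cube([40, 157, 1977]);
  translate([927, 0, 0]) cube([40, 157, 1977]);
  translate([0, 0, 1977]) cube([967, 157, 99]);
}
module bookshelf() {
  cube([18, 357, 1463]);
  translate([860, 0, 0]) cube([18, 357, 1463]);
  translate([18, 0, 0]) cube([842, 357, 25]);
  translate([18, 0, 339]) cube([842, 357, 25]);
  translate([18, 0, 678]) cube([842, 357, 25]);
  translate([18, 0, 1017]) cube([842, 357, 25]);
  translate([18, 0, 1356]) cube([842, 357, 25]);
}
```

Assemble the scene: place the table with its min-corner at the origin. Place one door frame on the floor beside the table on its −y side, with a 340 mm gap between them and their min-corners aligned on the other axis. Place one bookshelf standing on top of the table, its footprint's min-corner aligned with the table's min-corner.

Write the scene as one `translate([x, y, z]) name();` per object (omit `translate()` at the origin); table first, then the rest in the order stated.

table();
translate([0, -497, 0]) door_frame();
translate([0, 0, 680]) bookshelf();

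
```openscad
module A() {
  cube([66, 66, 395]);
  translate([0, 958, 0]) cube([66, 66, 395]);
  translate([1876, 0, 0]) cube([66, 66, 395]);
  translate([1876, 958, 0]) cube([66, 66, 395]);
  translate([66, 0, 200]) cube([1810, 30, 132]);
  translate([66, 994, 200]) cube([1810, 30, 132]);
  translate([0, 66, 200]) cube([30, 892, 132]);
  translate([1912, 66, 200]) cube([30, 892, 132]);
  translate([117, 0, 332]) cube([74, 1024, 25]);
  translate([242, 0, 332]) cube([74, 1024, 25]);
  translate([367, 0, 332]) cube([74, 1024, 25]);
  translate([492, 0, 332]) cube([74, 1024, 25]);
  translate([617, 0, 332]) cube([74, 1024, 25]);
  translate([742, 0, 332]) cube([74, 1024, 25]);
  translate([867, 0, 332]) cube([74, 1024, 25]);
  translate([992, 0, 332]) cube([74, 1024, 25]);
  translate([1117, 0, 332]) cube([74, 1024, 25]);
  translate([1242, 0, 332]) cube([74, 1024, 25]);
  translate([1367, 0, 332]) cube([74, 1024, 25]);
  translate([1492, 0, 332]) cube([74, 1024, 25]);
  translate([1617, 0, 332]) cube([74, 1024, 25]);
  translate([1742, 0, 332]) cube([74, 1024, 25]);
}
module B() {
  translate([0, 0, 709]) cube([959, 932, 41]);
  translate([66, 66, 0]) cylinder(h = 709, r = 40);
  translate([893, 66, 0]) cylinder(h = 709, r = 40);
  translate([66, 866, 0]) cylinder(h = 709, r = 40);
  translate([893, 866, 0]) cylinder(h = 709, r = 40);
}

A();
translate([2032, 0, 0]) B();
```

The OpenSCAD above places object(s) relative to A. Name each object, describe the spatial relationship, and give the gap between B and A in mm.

The table's nearest face is 90 mm from the bed frame's +x face.

A is a bed frame. B is a table. The table is on the floor beside the bed frame on its +x side. The gap between the table and the bed frame is 90 mm.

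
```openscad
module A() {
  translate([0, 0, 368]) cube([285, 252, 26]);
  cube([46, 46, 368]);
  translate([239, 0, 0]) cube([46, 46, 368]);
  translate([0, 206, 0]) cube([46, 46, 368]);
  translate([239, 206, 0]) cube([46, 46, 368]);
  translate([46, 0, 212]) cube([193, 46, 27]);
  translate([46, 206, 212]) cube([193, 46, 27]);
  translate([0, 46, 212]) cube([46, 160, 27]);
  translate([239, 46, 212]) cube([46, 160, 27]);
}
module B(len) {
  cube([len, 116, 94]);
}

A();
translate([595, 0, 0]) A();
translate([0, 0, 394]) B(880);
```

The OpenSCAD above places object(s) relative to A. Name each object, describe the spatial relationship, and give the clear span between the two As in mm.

Second stool starts at x = 595; first ends at x = 285; clear span = 595 − 285 = 310 mm.

A is a stool. B is a beam. A beam spans the tops of two stools. The clear span between the two stools is 310 mm.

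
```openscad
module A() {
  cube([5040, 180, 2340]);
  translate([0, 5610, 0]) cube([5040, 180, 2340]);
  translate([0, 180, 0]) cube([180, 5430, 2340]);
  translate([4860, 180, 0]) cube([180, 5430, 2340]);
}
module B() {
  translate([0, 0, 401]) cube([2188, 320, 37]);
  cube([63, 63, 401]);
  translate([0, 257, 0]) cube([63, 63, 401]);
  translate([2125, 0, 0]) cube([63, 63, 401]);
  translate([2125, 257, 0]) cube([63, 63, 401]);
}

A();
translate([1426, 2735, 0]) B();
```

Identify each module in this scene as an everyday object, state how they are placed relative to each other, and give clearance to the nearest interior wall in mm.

Clearances: x = 1246, y = 2555; minimum 1246 mm.

A is a house frame. B is a bench. The bench sits inside the house frame, centred. The clearance to the nearest interior wall is 1246 mm.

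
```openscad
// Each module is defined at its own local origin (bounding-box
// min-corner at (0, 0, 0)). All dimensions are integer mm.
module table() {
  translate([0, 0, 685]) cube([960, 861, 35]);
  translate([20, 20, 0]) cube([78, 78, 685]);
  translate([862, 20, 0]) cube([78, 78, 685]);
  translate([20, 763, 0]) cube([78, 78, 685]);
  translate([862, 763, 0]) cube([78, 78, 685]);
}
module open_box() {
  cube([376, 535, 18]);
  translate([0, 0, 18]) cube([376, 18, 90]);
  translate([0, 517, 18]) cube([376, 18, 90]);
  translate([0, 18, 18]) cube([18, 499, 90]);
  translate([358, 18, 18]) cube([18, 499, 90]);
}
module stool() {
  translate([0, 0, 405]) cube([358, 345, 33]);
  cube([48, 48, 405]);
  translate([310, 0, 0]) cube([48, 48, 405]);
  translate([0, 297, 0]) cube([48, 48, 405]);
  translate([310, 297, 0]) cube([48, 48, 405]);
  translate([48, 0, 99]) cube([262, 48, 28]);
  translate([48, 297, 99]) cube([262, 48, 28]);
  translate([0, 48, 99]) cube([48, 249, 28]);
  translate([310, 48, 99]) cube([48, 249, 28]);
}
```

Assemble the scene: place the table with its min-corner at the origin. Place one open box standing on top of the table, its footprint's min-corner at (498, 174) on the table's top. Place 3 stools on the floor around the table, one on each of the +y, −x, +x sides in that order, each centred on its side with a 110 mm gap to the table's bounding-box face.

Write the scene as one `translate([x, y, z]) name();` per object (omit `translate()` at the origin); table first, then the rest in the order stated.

table();
translate([498, 174, 720]) open_box();
translate([301, 971, 0]) stool();
translate([-468, 258, 0]) stool();
translate([1070, 258, 0]) stool();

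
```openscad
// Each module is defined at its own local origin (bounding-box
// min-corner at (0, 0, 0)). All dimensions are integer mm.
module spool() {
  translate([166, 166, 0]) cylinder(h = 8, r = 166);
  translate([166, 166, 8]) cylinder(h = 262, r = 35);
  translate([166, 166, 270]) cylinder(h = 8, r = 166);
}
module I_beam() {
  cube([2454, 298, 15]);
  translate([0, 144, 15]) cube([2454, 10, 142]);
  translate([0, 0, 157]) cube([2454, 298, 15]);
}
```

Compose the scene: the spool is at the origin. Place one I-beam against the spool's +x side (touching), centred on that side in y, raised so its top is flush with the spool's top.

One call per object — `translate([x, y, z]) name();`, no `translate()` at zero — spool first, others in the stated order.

spool();
translate([332, 17, 106]) I_beam();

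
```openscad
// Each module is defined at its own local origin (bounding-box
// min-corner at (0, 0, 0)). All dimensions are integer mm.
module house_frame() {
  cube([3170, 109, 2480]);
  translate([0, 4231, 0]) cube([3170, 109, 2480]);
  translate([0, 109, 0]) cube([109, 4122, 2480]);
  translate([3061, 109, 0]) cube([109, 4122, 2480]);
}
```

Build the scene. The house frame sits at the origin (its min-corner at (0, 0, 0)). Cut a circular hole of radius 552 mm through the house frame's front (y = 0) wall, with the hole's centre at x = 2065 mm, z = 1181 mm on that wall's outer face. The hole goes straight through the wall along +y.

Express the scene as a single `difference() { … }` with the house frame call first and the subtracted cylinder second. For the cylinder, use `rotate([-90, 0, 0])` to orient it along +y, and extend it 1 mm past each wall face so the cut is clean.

difference() {
  house_frame();
  translate([2065, -1, 1181]) rotate([-90, 0, 0]) cylinder(h = 111, r = 552);
}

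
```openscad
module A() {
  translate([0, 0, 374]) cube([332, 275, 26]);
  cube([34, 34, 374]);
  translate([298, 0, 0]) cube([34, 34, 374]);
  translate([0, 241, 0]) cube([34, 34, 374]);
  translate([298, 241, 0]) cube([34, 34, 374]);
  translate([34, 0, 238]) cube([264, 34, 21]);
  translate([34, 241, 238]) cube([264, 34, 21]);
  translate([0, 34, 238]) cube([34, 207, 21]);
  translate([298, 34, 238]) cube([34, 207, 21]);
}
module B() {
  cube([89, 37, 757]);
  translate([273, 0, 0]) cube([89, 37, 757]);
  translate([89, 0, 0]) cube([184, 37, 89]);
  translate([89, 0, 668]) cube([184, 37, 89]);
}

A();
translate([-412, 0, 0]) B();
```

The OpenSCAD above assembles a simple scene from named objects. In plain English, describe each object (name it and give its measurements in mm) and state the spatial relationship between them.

A is a four-legged stool. The seat is a 332×275×26 mm slab whose top surface is at z = 400 mm; four square legs, each 34×34 mm in cross-section, run from the floor (z = 0) to the underside of the seat, each flush with a corner of the seat. Four stretchers, 34 mm wide and 21 mm tall, connect adjacent legs with their undersides at z = 238 mm, each running between the inner faces of the legs it joins and aligned with the legs' outer faces on the other axis.

B is a rectangular picture frame lying in the x–z plane (depth along y). The opening is 184 mm wide (x) by 579 mm tall (z), surrounded by a border 89 mm wide on all four sides. The frame is 37 mm deep and is made of two full-height vertical stiles with two horizontal rails fitted between them.

The picture frame is on the floor beside the stool on its −x side.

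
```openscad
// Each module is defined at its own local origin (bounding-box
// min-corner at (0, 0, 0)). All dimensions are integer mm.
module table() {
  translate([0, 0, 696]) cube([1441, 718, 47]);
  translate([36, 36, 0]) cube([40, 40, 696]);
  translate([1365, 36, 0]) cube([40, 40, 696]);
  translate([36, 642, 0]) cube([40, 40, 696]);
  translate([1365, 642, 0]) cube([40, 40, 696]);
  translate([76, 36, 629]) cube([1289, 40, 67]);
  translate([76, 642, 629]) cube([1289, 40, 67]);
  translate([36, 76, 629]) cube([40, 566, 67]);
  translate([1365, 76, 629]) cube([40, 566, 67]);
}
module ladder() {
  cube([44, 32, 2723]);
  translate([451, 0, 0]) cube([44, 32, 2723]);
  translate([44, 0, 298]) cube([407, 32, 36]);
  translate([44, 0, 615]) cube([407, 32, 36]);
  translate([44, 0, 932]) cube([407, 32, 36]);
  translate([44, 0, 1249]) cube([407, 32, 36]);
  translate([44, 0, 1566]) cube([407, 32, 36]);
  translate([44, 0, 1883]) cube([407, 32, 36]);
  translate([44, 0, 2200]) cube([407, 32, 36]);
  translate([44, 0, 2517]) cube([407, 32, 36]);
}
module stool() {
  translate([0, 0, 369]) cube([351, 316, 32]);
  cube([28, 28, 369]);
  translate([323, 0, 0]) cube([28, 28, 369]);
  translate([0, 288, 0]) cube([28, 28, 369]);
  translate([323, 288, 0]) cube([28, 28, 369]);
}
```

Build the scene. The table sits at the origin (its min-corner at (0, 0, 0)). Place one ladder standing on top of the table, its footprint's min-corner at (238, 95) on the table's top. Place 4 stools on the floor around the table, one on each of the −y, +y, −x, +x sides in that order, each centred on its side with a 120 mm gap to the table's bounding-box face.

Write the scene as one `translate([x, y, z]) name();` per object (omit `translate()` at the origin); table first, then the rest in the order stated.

table();
translate([238, 95, 743]) ladder();
translate([545, -436, 0]) stool();
translate([545, 838, 0]) stool();
translate([-471, 201, 0]) stool();
translate([1561, 201, 0]) stool();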